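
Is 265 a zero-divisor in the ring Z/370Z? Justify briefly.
gcd(265, 370) = 5 > 1, so 265 is not a unit in Z/370Z. In Z/nZ every nonzero non-unit is a zero-divisor: explicitly, take b = 370/gcd = 74 ≠ 0 (mod 370); then 265·74 = 19610 = 53·370, i.e. 265·74 ≡ 0 (mod 370). So 265 is a zero-divisor.

Final answer: YES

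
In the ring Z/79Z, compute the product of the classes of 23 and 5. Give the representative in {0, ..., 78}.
36

Both factors are already reduced mod 79. 23 · 5 = 115. Dividing by 79: 115 = 1·79 + 36. So (23 · 5) mod 79 = 36.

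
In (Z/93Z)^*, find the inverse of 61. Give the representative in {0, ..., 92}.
61^(−1) ≡ 61 (mod 93)

Apply the extended Euclidean algorithm to (93, 61), tracking rows (r, s, t) with s·93 + t·61 = r. Each division r_prev = q·r_cur + r_new produces the new row as (previous row) − q·(current row):
  row A: (93, 1, 0)   [1·93 + 0·61 = 93]
  row B: (61, 0, 1)   [0·93 + 1·61 = 61]
  93 = 1·61 + 32   → row C = row A − 1·row B = (32, 1, −1)   [check: 1·93 − 1·61 = 32]
  61 = 1·32 + 29   → row D = row B − 1·row C = (29, −1, 2)   [check: −1·93 + 2·61 = 29]
  32 = 1·29 + 3   → row E = row C − 1·row D = (3, 2, −3)   [check: 2·93 − 3·61 = 3]
  29 = 9·3 + 2   → row F = row D − 9·row E = (2, −19, 29)   [check: −19·93 + 29·61 = 2]
  3 = 1·2 + 1   → row G = row E − 1·row F = (1, 21, −32)   [check: 21·93 − 32·61 = 1]
  2 = 2·1 + 0   → remainder 0, stop. gcd = 1 (last nonzero row G).
The gcd is 1, so 61 is invertible mod 93. The last nonzero row gives 21·93 − 32·61 = 1, so t = −32. So 61^(−1) ≡ −32 ≡ 61 (mod 93). Verify: 61 · 61 = 3721 ≡ 1 (mod 93). ✓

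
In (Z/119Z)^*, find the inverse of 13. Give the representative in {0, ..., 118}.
13^(−1) ≡ 55 (mod 119)

Apply the extended Euclidean algorithm to (119, 13), tracking rows (r, s, t) with s·119 + t·13 = r. Each division r_prev = q·r_cur + r_new produces the new row as (previous row) − q·(current row):
  row A: (119, 1, 0)   [1·119 + 0·13 = 119]
  row B: (13, 0, 1)   [0·119 + 1·13 = 13]
  119 = 9·13 + 2   → row C = row A − 9·row B = (2, 1, −9)   [check: 1·119 − 9·13 = 2]
  13 = 6·2 + 1   → row D = row B − 6·row C = (1, −6, 55)   [check: −6·119 + 55·13 = 1]
  2 = 2·1 + 0   → remainder 0, stop. gcd = 1 (last nonzero row D).
The gcd is 1, so 13 is invertible mod 119. The last nonzero row gives −6·119 + 55·13 = 1, so t = 55. So 13^(−1) ≡ 55 (mod 119). Verify: 13 · 55 = 715 ≡ 1 (mod 119). ✓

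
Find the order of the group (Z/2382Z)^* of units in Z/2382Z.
(Z/2382Z)^* consists of the classes a with gcd(a, 2382) = 1, so its order is φ(2382). φ is multiplicative, with φ(p^e) = p^e − p^(e−1). Factorise 2382 = 2 · 3 · 397. Then
  φ(2382) = (2 − 1) · (3 − 1) · (397 − 1) = 1 · 2 · 396 = 792.
Thus |(Z/2382Z)^*| = 792.

Final answer: |(Z/2382Z)^*| = 792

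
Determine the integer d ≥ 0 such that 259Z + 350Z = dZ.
In the PID Z, (a, b) is generated by gcd(a, b). Compute gcd(350, 259) with the extended Euclidean algorithm, tracking rows (r, s, t) with s·350 + t·259 = r:
  row A: (350, 1, 0)   [1·350 + 0·259 = 350]
  row B: (259, 0, 1)   [0·350 + 1·259 = 259]
  350 = 1·259 + 91   → row C = row A − 1·row B = (91, 1, −1)   [check: 1·350 − 1·259 = 91]
  259 = 2·91 + 77   → row D = row B − 2·row C = (77, −2, 3)   [check: −2·350 + 3·259 = 77]
  91 = 1·77 + 14   → row E = row C − 1·row D = (14, 3, −4)   [check: 3·350 − 4·259 = 14]
  77 = 5·14 + 7   → row F = row D − 5·row E = (7, −17, 23)   [check: −17·350 + 23·259 = 7]
  14 = 2·7 + 0   → remainder 0, stop. gcd = 7 (last nonzero row F).
So gcd(259, 350) = 7, with Bézout identity −17·350 + 23·259 = 7. Containment (⊇): the Bézout identity exhibits 7 as an element of (259, 350), giving (7) ⊆ (259, 350). Containment (⊆): since 7 | 259 and 7 | 350 (259 = 7·37, 350 = 7·50), every Z-linear combination of 259 and 350 is divisible by 7, so (259, 350) ⊆ (7). Therefore (259, 350) = (7), d = 7.

Final answer: (259, 350) = (7); d = 7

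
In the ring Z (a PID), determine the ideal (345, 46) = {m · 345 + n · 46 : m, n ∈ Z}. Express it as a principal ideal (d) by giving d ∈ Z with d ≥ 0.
In the PID Z, (a, b) is generated by gcd(a, b). Compute gcd(345, 46) with the extended Euclidean algorithm, tracking rows (r, s, t) with s·345 + t·46 = r:
  row A: (345, 1, 0)   [1·345 + 0·46 = 345]
  row B: (46, 0, 1)   [0·345 + 1·46 = 46]
  345 = 7·46 + 23   → row C = row A − 7·row B = (23, 1, −7)   [check: 1·345 − 7·46 = 23]
  46 = 2·23 + 0   → remainder 0, stop. gcd = 23 (last nonzero row C).
So gcd(345, 46) = 23, with Bézout identity 1·345 − 7·46 = 23. Containment (⊇): the Bézout identity exhibits 23 as an element of (345, 46), giving (23) ⊆ (345, 46). Containment (⊆): since 23 | 345 and 23 | 46 (345 = 23·15, 46 = 23·2), every Z-linear combination of 345 and 46 is divisible by 23, so (345, 46) ⊆ (23). Therefore (345, 46) = (23), d = 23.

Final answer: (345, 46) = (23); d = 23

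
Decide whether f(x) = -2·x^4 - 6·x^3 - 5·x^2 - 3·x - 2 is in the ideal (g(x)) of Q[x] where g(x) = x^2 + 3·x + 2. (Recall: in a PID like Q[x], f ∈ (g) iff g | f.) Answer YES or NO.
In Q[x] the ideal (g) consists of all multiples of g, so f ∈ (g) iff g | f, i.e. iff the remainder of f on division by g is 0. Divide f by g (g is monic, so eliminate the leading term of the running remainder at each step):
  leading term -2·x^4: subtract (-2·x^2)·g(x) = -2·x^4 - 6·x^3 - 4·x^2, leaving -x^2 - 3·x - 2
  leading term -x^2: subtract (-1)·g(x) = -x^2 - 3·x - 2, leaving 0
The remainder is 0, so f(x) = g(x) · h(x) with h(x) = -2·x^2 - 1. Hence g | f, i.e. f ∈ (g).

Final answer: YES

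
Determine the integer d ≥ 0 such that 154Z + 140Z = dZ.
(154, 140) = (14); d = 14

In the PID Z, (a, b) is generated by gcd(a, b). Compute gcd(154, 140) with the extended Euclidean algorithm, tracking rows (r, s, t) with s·154 + t·140 = r:
  row A: (154, 1, 0)   [1·154 + 0·140 = 154]
  row B: (140, 0, 1)   [0·154 + 1·140 = 140]
  154 = 1·140 + 14   → row C = row A − 1·row B = (14, 1, −1)   [check: 1·154 − 1·140 = 14]
  140 = 10·14 + 0   → remainder 0, stop. gcd = 14 (last nonzero row C).
So gcd(154, 140) = 14, with Bézout identity 1·154 − 1·140 = 14. Containment (⊇): the Bézout identity exhibits 14 as an element of (154, 140), giving (14) ⊆ (154, 140). Containment (⊆): since 14 | 154 and 14 | 140 (154 = 14·11, 140 = 14·10), every Z-linear combination of 154 and 140 is divisible by 14, so (154, 140) ⊆ (14). Therefore (154, 140) = (14), d = 14.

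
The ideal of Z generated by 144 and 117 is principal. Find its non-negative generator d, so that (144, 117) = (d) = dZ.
(144, 117) = (9); d = 9

In the PID Z, (a, b) is generated by gcd(a, b). Compute gcd(144, 117) with the extended Euclidean algorithm, tracking rows (r, s, t) with s·144 + t·117 = r:
  row A: (144, 1, 0)   [1·144 + 0·117 = 144]
  row B: (117, 0, 1)   [0·144 + 1·117 = 117]
  144 = 1·117 + 27   → row C = row A − 1·row B = (27, 1, −1)   [check: 1·144 − 1·117 = 27]
  117 = 4·27 + 9   → row D = row B − 4·row C = (9, −4, 5)   [check: −4·144 + 5·117 = 9]
  27 = 3·9 + 0   → remainder 0, stop. gcd = 9 (last nonzero row D).
So gcd(144, 117) = 9, with Bézout identity −4·144 + 5·117 = 9. Containment (⊇): the Bézout identity exhibits 9 as an element of (144, 117), giving (9) ⊆ (144, 117). Containment (⊆): since 9 | 144 and 9 | 117 (144 = 9·16, 117 = 9·13), every Z-linear combination of 144 and 117 is divisible by 9, so (144, 117) ⊆ (9). Therefore (144, 117) = (9), d = 9.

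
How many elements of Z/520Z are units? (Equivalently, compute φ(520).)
Z/520Z has φ(520) = 192 units

An element a ∈ Z/520Z is a unit iff gcd(a, 520) = 1, so the number of units is φ(520). φ is multiplicative, with φ(p^e) = p^e − p^(e−1). Factorise 520 = 2^3 · 5 · 13. Then
  φ(520) = (2^3 − 2^2) · (5 − 1) · (13 − 1) = 4 · 4 · 12 = 192.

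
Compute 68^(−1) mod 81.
Apply the extended Euclidean algorithm to (81, 68), tracking rows (r, s, t) with s·81 + t·68 = r. Each division r_prev = q·r_cur + r_new produces the new row as (previous row) − q·(current row):
  row A: (81, 1, 0)   [1·81 + 0·68 = 81]
  row B: (68, 0, 1)   [0·81 + 1·68 = 68]
  81 = 1·68 + 13   → row C = row A − 1·row B = (13, 1, −1)   [check: 1·81 − 1·68 = 13]
  68 = 5·13 + 3   → row D = row B − 5·row C = (3, −5, 6)   [check: −5·81 + 6·68 = 3]
  13 = 4·3 + 1   → row E = row C − 4·row D = (1, 21, −25)   [check: 21·81 − 25·68 = 1]
  3 = 3·1 + 0   → remainder 0, stop. gcd = 1 (last nonzero row E).
The gcd is 1, so 68 is invertible mod 81. The last nonzero row gives 21·81 − 25·68 = 1, so t = −25. So 68^(−1) ≡ −25 ≡ 56 (mod 81). Verify: 68 · 56 = 3808 ≡ 1 (mod 81). ✓

Final answer: 68^(−1) ≡ 56 (mod 81)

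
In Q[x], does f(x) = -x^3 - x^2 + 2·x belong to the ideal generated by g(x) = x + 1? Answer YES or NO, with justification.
In Q[x] the ideal (g) consists of all multiples of g, so f ∈ (g) iff g | f, i.e. iff the remainder of f on division by g is 0. Divide f by g (g is monic, so eliminate the leading term of the running remainder at each step):
  leading term -x^3: subtract (-x^2)·g(x) = -x^3 - x^2, leaving 2·x
  leading term 2·x: subtract (2)·g(x) = 2·x + 2, leaving -2
The remainder r(x) = -2 ≠ 0 (and deg r < deg g), so g ∤ f, i.e. f ∉ (g).

Final answer: NO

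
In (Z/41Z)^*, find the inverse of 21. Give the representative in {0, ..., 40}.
Apply the extended Euclidean algorithm to (41, 21), tracking rows (r, s, t) with s·41 + t·21 = r. Each division r_prev = q·r_cur + r_new produces the new row as (previous row) − q·(current row):
  row A: (41, 1, 0)   [1·41 + 0·21 = 41]
  row B: (21, 0, 1)   [0·41 + 1·21 = 21]
  41 = 1·21 + 20   → row C = row A − 1·row B = (20, 1, −1)   [check: 1·41 − 1·21 = 20]
  21 = 1·20 + 1   → row D = row B − 1·row C = (1, −1, 2)   [check: −1·41 + 2·21 = 1]
  20 = 20·1 + 0   → remainder 0, stop. gcd = 1 (last nonzero row D).
The gcd is 1, so 21 is invertible mod 41. The last nonzero row gives −1·41 + 2·21 = 1, so t = 2. So 21^(−1) ≡ 2 (mod 41). Verify: 21 · 2 = 42 ≡ 1 (mod 41). ✓

Final answer: 21^(−1) ≡ 2 (mod 41)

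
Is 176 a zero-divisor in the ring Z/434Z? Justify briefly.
gcd(176, 434) = 2 > 1, so 176 is not a unit in Z/434Z. In Z/nZ every nonzero non-unit is a zero-divisor: explicitly, take b = 434/gcd = 217 ≠ 0 (mod 434); then 176·217 = 38192 = 88·434, i.e. 176·217 ≡ 0 (mod 434). So 176 is a zero-divisor.

Final answer: YES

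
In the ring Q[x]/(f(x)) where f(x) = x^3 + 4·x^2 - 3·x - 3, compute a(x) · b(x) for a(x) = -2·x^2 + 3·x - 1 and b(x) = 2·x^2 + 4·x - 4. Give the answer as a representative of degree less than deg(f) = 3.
First multiply in Q[x] without reducing: a · b = -4·x^4 - 2·x^3 + 18·x^2 - 16·x + 4. Now divide by f(x) = x^3 + 4·x^2 - 3·x - 3, eliminating the leading term at each step:
  leading term -4·x^4: subtract (-4·x)·f(x) = -4·x^4 - 16·x^3 + 12·x^2 + 12·x, leaving 14·x^3 + 6·x^2 - 28·x + 4
  leading term 14·x^3: subtract (14)·f(x) = 14·x^3 + 56·x^2 - 42·x - 42, leaving -50·x^2 + 14·x + 46
The degree is now < 3, so this is the remainder. Hence a · b ≡ -50·x^2 + 14·x + 46 in Q[x]/(f).

Final answer: a · b ≡ -50·x^2 + 14·x + 46 (mod f(x))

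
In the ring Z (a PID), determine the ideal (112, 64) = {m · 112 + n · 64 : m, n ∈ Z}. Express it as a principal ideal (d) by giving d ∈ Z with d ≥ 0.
(112, 64) = (16); d = 16

In the PID Z, (a, b) is generated by gcd(a, b). Compute gcd(112, 64) with the extended Euclidean algorithm, tracking rows (r, s, t) with s·112 + t·64 = r:
  row A: (112, 1, 0)   [1·112 + 0·64 = 112]
  row B: (64, 0, 1)   [0·112 + 1·64 = 64]
  112 = 1·64 + 48   → row C = row A − 1·row B = (48, 1, −1)   [check: 1·112 − 1·64 = 48]
  64 = 1·48 + 16   → row D = row B − 1·row C = (16, −1, 2)   [check: −1·112 + 2·64 = 16]
  48 = 3·16 + 0   → remainder 0, stop. gcd = 16 (last nonzero row D).
So gcd(112, 64) = 16, with Bézout identity −1·112 + 2·64 = 16. Containment (⊇): the Bézout identity exhibits 16 as an element of (112, 64), giving (16) ⊆ (112, 64). Containment (⊆): since 16 | 112 and 16 | 64 (112 = 16·7, 64 = 16·4), every Z-linear combination of 112 and 64 is divisible by 16, so (112, 64) ⊆ (16). Therefore (112, 64) = (16), d = 16.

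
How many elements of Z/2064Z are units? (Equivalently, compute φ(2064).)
An element a ∈ Z/2064Z is a unit iff gcd(a, 2064) = 1, so the number of units is φ(2064). φ is multiplicative, with φ(p^e) = p^e − p^(e−1). Factorise 2064 = 2^4 · 3 · 43. Then
  φ(2064) = (2^4 − 2^3) · (3 − 1) · (43 − 1) = 8 · 2 · 42 = 672.

Final answer: Z/2064Z has φ(2064) = 672 units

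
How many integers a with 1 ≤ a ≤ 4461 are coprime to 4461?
2972

The number of a ∈ {1, ..., 4461} with gcd(a, 4461) = 1 is by definition Euler's totient φ(4461). φ is multiplicative, with φ(p^e) = p^e − p^(e−1). Factorise 4461 = 3 · 1487. Then
  φ(4461) = (3 − 1) · (1487 − 1) = 2 · 1486 = 2972.
So there are 2972 such integers.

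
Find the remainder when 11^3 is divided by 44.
11

Use repeated squaring. Binary(3) = 11. Walk through the bits of the exponent 3 left-to-right: at each bit after the leading one, square the running value, then multiply by 11 if the bit is 1 (always reducing mod 44):
  bit 1 = 1 (leading): start with 11.
  bit 2 = 1: square 11^2 = 121 ≡ 33; bit is 1, so multiply 33·11 = 363 ≡ 11 (mod 44).
Final value: 11^3 ≡ 11 (mod 44).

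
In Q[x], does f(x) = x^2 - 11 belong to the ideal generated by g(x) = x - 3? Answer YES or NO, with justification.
In Q[x] the ideal (g) consists of all multiples of g, so f ∈ (g) iff g | f, i.e. iff the remainder of f on division by g is 0. Divide f by g (g is monic, so eliminate the leading term of the running remainder at each step):
  leading term x^2: subtract (x)·g(x) = x^2 - 3·x, leaving 3·x - 11
  leading term 3·x: subtract (3)·g(x) = 3·x - 9, leaving -2
The remainder r(x) = -2 ≠ 0 (and deg r < deg g), so g ∤ f, i.e. f ∉ (g).

Final answer: NO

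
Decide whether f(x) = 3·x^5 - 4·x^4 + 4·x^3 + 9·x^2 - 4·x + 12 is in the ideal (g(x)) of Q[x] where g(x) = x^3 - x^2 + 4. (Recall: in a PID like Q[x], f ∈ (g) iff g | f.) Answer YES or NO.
YES

In Q[x] the ideal (g) consists of all multiples of g, so f ∈ (g) iff g | f, i.e. iff the remainder of f on division by g is 0. Divide f by g (g is monic, so eliminate the leading term of the running remainder at each step):
  leading term 3·x^5: subtract (3·x^2)·g(x) = 3·x^5 - 3·x^4 + 12·x^2, leaving -x^4 + 4·x^3 - 3·x^2 - 4·x + 12
  leading term -x^4: subtract (-x)·g(x) = -x^4 + x^3 - 4·x, leaving 3·x^3 - 3·x^2 + 12
  leading term 3·x^3: subtract (3)·g(x) = 3·x^3 - 3·x^2 + 12, leaving 0
The remainder is 0, so f(x) = g(x) · h(x) with h(x) = 3·x^2 - x + 3. Hence g | f, i.e. f ∈ (g).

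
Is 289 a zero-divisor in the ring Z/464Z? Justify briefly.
NO

gcd(289, 464) = 1, so 289 is a unit in Z/464Z (it has a multiplicative inverse). A unit cannot be a zero-divisor: if 289·b ≡ 0 then multiplying both sides by 289^(−1) gives b ≡ 0. So 289 is not a zero-divisor.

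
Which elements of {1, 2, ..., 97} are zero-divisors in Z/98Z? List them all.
An element a ∈ Z/98Z (with a ≠ 0) is a zero-divisor iff gcd(a, 98) > 1 (because a is a unit precisely when gcd(a, n) = 1, and in Z/nZ every nonzero, non-unit element is a zero-divisor). Scan a = 1, ..., 97 and keep those with gcd(a, 98) > 1:
  gcd(2, 98) = 2, gcd(4, 98) = 2, gcd(6, 98) = 2, gcd(7, 98) = 7, gcd(8, 98) = 2, gcd(10, 98) = 2, gcd(12, 98) = 2, gcd(14, 98) = 14, gcd(16, 98) = 2, gcd(18, 98) = 2, gcd(20, 98) = 2, gcd(21, 98) = 7, gcd(22, 98) = 2, gcd(24, 98) = 2, gcd(26, 98) = 2, gcd(28, 98) = 14, gcd(30, 98) = 2, gcd(32, 98) = 2, gcd(34, 98) = 2, gcd(35, 98) = 7, gcd(36, 98) = 2, gcd(38, 98) = 2, gcd(40, 98) = 2, gcd(42, 98) = 14, gcd(44, 98) = 2, gcd(46, 98) = 2, gcd(48, 98) = 2, gcd(49, 98) = 49, gcd(50, 98) = 2, gcd(52, 98) = 2, gcd(54, 98) = 2, gcd(56, 98) = 14, gcd(58, 98) = 2, gcd(60, 98) = 2, gcd(62, 98) = 2, gcd(63, 98) = 7, gcd(64, 98) = 2, gcd(66, 98) = 2, gcd(68, 98) = 2, gcd(70, 98) = 14, gcd(72, 98) = 2, gcd(74, 98) = 2, gcd(76, 98) = 2, gcd(77, 98) = 7, gcd(78, 98) = 2, gcd(80, 98) = 2, gcd(82, 98) = 2, gcd(84, 98) = 14, gcd(86, 98) = 2, gcd(88, 98) = 2, gcd(90, 98) = 2, gcd(91, 98) = 7, gcd(92, 98) = 2, gcd(94, 98) = 2, gcd(96, 98) = 2.
All other a ∈ {1, ..., 97} have gcd(a, 98) = 1 and are units. So the nonzero zero-divisors are exactly the 55 values of a appearing in this scan.

Final answer: nonzero zero-divisors of Z/98Z = {2, 4, 6, 7, 8, 10, 12, 14, 16, 18, 20, 21, 22, 24, 26, 28, 30, 32, 34, 35, 36, 38, 40, 42, 44, 46, 48, 49, 50, 52, 54, 56, 58, 60, 62, 63, 64, 66, 68, 70, 72, 74, 76, 77, 78, 80, 82, 84, 86, 88, 90, 91, 92, 94, 96}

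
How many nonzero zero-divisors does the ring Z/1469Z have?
Z/1469Z has 124 nonzero zero-divisors

In Z/1469Z each nonzero element is either a unit (gcd with 1469 is 1) or a zero-divisor (gcd > 1). The number of units is φ(1469): factorise 1469 = 13 · 113, so φ(1469) = (13 − 1) · (113 − 1) = 12 · 112 = 1344. The nonzero elements number 1469 − 1 = 1468. Hence the nonzero zero-divisors number 1468 − 1344 = 124.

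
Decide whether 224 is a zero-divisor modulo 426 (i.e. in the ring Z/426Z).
gcd(224, 426) = 2 > 1, so 224 is not a unit in Z/426Z. In Z/nZ every nonzero non-unit is a zero-divisor: explicitly, take b = 426/gcd = 213 ≠ 0 (mod 426); then 224·213 = 47712 = 112·426, i.e. 224·213 ≡ 0 (mod 426). So 224 is a zero-divisor.

Final answer: YES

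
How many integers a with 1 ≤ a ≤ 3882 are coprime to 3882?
1292

The number of a ∈ {1, ..., 3882} with gcd(a, 3882) = 1 is by definition Euler's totient φ(3882). φ is multiplicative, with φ(p^e) = p^e − p^(e−1). Factorise 3882 = 2 · 3 · 647. Then
  φ(3882) = (2 − 1) · (3 − 1) · (647 − 1) = 1 · 2 · 646 = 1292.
So there are 1292 such integers.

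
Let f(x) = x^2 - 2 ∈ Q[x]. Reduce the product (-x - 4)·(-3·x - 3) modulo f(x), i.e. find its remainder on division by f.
First multiply in Q[x] without reducing: a · b = 3·x^2 + 15·x + 12. Now divide by f(x) = x^2 - 2, eliminating the leading term at each step:
  leading term 3·x^2: subtract (3)·f(x) = 3·x^2 - 6, leaving 15·x + 18
The degree is now < 2, so this is the remainder. Hence a · b ≡ 15·x + 18 in Q[x]/(f).

Final answer: a · b ≡ 15·x + 18 (mod f(x))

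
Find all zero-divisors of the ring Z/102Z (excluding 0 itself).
nonzero zero-divisors of Z/102Z = {2, 3, 4, 6, 8, 9, 10, 12, 14, 15, 16, 17, 18, 20, 21, 22, 24, 26, 27, 28, 30, 32, 33, 34, 36, 38, 39, 40, 42, 44, 45, 46, 48, 50, 51, 52, 54, 56, 57, 58, 60, 62, 63, 64, 66, 68, 69, 70, 72, 74, 75, 76, 78, 80, 81, 82, 84, 85, 86, 87, 88, 90, 92, 93, 94, 96, 98, 99, 100}

An element a ∈ Z/102Z (with a ≠ 0) is a zero-divisor iff gcd(a, 102) > 1 (because a is a unit precisely when gcd(a, n) = 1, and in Z/nZ every nonzero, non-unit element is a zero-divisor). Scan a = 1, ..., 101 and keep those with gcd(a, 102) > 1:
  gcd(2, 102) = 2, gcd(3, 102) = 3, gcd(4, 102) = 2, gcd(6, 102) = 6, gcd(8, 102) = 2, gcd(9, 102) = 3, gcd(10, 102) = 2, gcd(12, 102) = 6, gcd(14, 102) = 2, gcd(15, 102) = 3, gcd(16, 102) = 2, gcd(17, 102) = 17, gcd(18, 102) = 6, gcd(20, 102) = 2, gcd(21, 102) = 3, gcd(22, 102) = 2, gcd(24, 102) = 6, gcd(26, 102) = 2, gcd(27, 102) = 3, gcd(28, 102) = 2, gcd(30, 102) = 6, gcd(32, 102) = 2, gcd(33, 102) = 3, gcd(34, 102) = 34, gcd(36, 102) = 6, gcd(38, 102) = 2, gcd(39, 102) = 3, gcd(40, 102) = 2, gcd(42, 102) = 6, gcd(44, 102) = 2, gcd(45, 102) = 3, gcd(46, 102) = 2, gcd(48, 102) = 6, gcd(50, 102) = 2, gcd(51, 102) = 51, gcd(52, 102) = 2, gcd(54, 102) = 6, gcd(56, 102) = 2, gcd(57, 102) = 3, gcd(58, 102) = 2, gcd(60, 102) = 6, gcd(62, 102) = 2, gcd(63, 102) = 3, gcd(64, 102) = 2, gcd(66, 102) = 6, gcd(68, 102) = 34, gcd(69, 102) = 3, gcd(70, 102) = 2, gcd(72, 102) = 6, gcd(74, 102) = 2, gcd(75, 102) = 3, gcd(76, 102) = 2, gcd(78, 102) = 6, gcd(80, 102) = 2, gcd(81, 102) = 3, gcd(82, 102) = 2, gcd(84, 102) = 6, gcd(85, 102) = 17, gcd(86, 102) = 2, gcd(87, 102) = 3, gcd(88, 102) = 2, gcd(90, 102) = 6, gcd(92, 102) = 2, gcd(93, 102) = 3, gcd(94, 102) = 2, gcd(96, 102) = 6, gcd(98, 102) = 2, gcd(99, 102) = 3, gcd(100, 102) = 2.
All other a ∈ {1, ..., 101} have gcd(a, 102) = 1 and are units. So the nonzero zero-divisors are exactly the 69 values of a appearing in this scan.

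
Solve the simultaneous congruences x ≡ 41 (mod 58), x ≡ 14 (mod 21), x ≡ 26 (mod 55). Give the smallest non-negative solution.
x ≡ 15701 (mod 66990); the representative in [0, 66990) is 15701

The moduli 58, 21, 55 are pairwise coprime, so by the CRT there is a unique solution mod 58·21·55 = 66990.
Solve by successive substitution. Start with x ≡ 41 (mod 58).
  Combine with x ≡ 14 (mod 21): write x = 41 + 58·t and require 41 + 58·t ≡ 14 (mod 21), i.e. 58·t ≡ 14 − 41 ≡ 15 (mod 21). Since 58^(−1) ≡ 4 (mod 21) (58 ≡ 16 (mod 21)), t ≡ 4·15 ≡ 18 (mod 21). So x ≡ 41 + 58·18 = 1085 (mod 1218).
  Combine with x ≡ 26 (mod 55): write x = 1085 + 1218·t and require 1085 + 1218·t ≡ 26 (mod 55), i.e. 1218·t ≡ 26 − 1085 ≡ 41 (mod 55). Since 1218^(−1) ≡ 7 (mod 55) (1218 ≡ 8 (mod 55)), t ≡ 7·41 ≡ 12 (mod 55). So x ≡ 1085 + 1218·12 = 15701 (mod 66990).
Unique solution in [0, 66990): x = 15701.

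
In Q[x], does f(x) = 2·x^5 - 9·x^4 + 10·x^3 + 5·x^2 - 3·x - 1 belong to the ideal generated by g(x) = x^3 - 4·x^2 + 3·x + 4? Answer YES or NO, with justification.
NO

In Q[x] the ideal (g) consists of all multiples of g, so f ∈ (g) iff g | f, i.e. iff the remainder of f on division by g is 0. Divide f by g (g is monic, so eliminate the leading term of the running remainder at each step):
  leading term 2·x^5: subtract (2·x^2)·g(x) = 2·x^5 - 8·x^4 + 6·x^3 + 8·x^2, leaving -x^4 + 4·x^3 - 3·x^2 - 3·x - 1
  leading term -x^4: subtract (-x)·g(x) = -x^4 + 4·x^3 - 3·x^2 - 4·x, leaving x - 1
The remainder r(x) = x - 1 ≠ 0 (and deg r < deg g), so g ∤ f, i.e. f ∉ (g).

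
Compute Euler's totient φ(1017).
φ is multiplicative, with φ(p^e) = p^e − p^(e−1). Factorise 1017 = 3^2 · 113. Then
  φ(1017) = (3^2 − 3^1) · (113 − 1) = 6 · 112 = 672.

Final answer: φ(1017) = 672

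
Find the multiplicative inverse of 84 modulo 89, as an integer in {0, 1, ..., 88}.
Apply the extended Euclidean algorithm to (89, 84), tracking rows (r, s, t) with s·89 + t·84 = r. Each division r_prev = q·r_cur + r_new produces the new row as (previous row) − q·(current row):
  row A: (89, 1, 0)   [1·89 + 0·84 = 89]
  row B: (84, 0, 1)   [0·89 + 1·84 = 84]
  89 = 1·84 + 5   → row C = row A − 1·row B = (5, 1, −1)   [check: 1·89 − 1·84 = 5]
  84 = 16·5 + 4   → row D = row B − 16·row C = (4, −16, 17)   [check: −16·89 + 17·84 = 4]
  5 = 1·4 + 1   → row E = row C − 1·row D = (1, 17, −18)   [check: 17·89 − 18·84 = 1]
  4 = 4·1 + 0   → remainder 0, stop. gcd = 1 (last nonzero row E).
The gcd is 1, so 84 is invertible mod 89. The last nonzero row gives 17·89 − 18·84 = 1, so t = −18. So 84^(−1) ≡ −18 ≡ 71 (mod 89). Verify: 84 · 71 = 5964 ≡ 1 (mod 89). ✓

Final answer: 84^(−1) ≡ 71 (mod 89)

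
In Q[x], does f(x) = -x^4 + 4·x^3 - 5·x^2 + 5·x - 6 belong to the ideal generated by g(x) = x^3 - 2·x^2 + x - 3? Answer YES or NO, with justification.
YES

In Q[x] the ideal (g) consists of all multiples of g, so f ∈ (g) iff g | f, i.e. iff the remainder of f on division by g is 0. Divide f by g (g is monic, so eliminate the leading term of the running remainder at each step):
  leading term -x^4: subtract (-x)·g(x) = -x^4 + 2·x^3 - x^2 + 3·x, leaving 2·x^3 - 4·x^2 + 2·x - 6
  leading term 2·x^3: subtract (2)·g(x) = 2·x^3 - 4·x^2 + 2·x - 6, leaving 0
The remainder is 0, so f(x) = g(x) · h(x) with h(x) = 2 - x. Hence g | f, i.e. f ∈ (g).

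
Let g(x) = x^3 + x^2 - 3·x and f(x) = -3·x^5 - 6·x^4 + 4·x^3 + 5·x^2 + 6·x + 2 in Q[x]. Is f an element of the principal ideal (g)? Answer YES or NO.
In Q[x] the ideal (g) consists of all multiples of g, so f ∈ (g) iff g | f, i.e. iff the remainder of f on division by g is 0. Divide f by g (g is monic, so eliminate the leading term of the running remainder at each step):
  leading term -3·x^5: subtract (-3·x^2)·g(x) = -3·x^5 - 3·x^4 + 9·x^3, leaving -3·x^4 - 5·x^3 + 5·x^2 + 6·x + 2
  leading term -3·x^4: subtract (-3·x)·g(x) = -3·x^4 - 3·x^3 + 9·x^2, leaving -2·x^3 - 4·x^2 + 6·x + 2
  leading term -2·x^3: subtract (-2)·g(x) = -2·x^3 - 2·x^2 + 6·x, leaving 2 - 2·x^2
The remainder r(x) = 2 - 2·x^2 ≠ 0 (and deg r < deg g), so g ∤ f, i.e. f ∉ (g).

Final answer: NO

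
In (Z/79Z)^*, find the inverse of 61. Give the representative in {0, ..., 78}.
61^(−1) ≡ 57 (mod 79)

Apply the extended Euclidean algorithm to (79, 61), tracking rows (r, s, t) with s·79 + t·61 = r. Each division r_prev = q·r_cur + r_new produces the new row as (previous row) − q·(current row):
  row A: (79, 1, 0)   [1·79 + 0·61 = 79]
  row B: (61, 0, 1)   [0·79 + 1·61 = 61]
  79 = 1·61 + 18   → row C = row A − 1·row B = (18, 1, −1)   [check: 1·79 − 1·61 = 18]
  61 = 3·18 + 7   → row D = row B − 3·row C = (7, −3, 4)   [check: −3·79 + 4·61 = 7]
  18 = 2·7 + 4   → row E = row C − 2·row D = (4, 7, −9)   [check: 7·79 − 9·61 = 4]
  7 = 1·4 + 3   → row F = row D − 1·row E = (3, −10, 13)   [check: −10·79 + 13·61 = 3]
  4 = 1·3 + 1   → row G = row E − 1·row F = (1, 17, −22)   [check: 17·79 − 22·61 = 1]
  3 = 3·1 + 0   → remainder 0, stop. gcd = 1 (last nonzero row G).
The gcd is 1, so 61 is invertible mod 79. The last nonzero row gives 17·79 − 22·61 = 1, so t = −22. So 61^(−1) ≡ −22 ≡ 57 (mod 79). Verify: 61 · 57 = 3477 ≡ 1 (mod 79). ✓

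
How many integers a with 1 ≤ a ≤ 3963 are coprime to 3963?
The number of a ∈ {1, ..., 3963} with gcd(a, 3963) = 1 is by definition Euler's totient φ(3963). φ is multiplicative, with φ(p^e) = p^e − p^(e−1). Factorise 3963 = 3 · 1321. Then
  φ(3963) = (3 − 1) · (1321 − 1) = 2 · 1320 = 2640.
So there are 2640 such integers.

Final answer: 2640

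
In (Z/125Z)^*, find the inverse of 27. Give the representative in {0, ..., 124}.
27^(−1) ≡ 88 (mod 125)

Apply the extended Euclidean algorithm to (125, 27), tracking rows (r, s, t) with s·125 + t·27 = r. Each division r_prev = q·r_cur + r_new produces the new row as (previous row) − q·(current row):
  row A: (125, 1, 0)   [1·125 + 0·27 = 125]
  row B: (27, 0, 1)   [0·125 + 1·27 = 27]
  125 = 4·27 + 17   → row C = row A − 4·row B = (17, 1, −4)   [check: 1·125 − 4·27 = 17]
  27 = 1·17 + 10   → row D = row B − 1·row C = (10, −1, 5)   [check: −1·125 + 5·27 = 10]
  17 = 1·10 + 7   → row E = row C − 1·row D = (7, 2, −9)   [check: 2·125 − 9·27 = 7]
  10 = 1·7 + 3   → row F = row D − 1·row E = (3, −3, 14)   [check: −3·125 + 14·27 = 3]
  7 = 2·3 + 1   → row G = row E − 2·row F = (1, 8, −37)   [check: 8·125 − 37·27 = 1]
  3 = 3·1 + 0   → remainder 0, stop. gcd = 1 (last nonzero row G).
The gcd is 1, so 27 is invertible mod 125. The last nonzero row gives 8·125 − 37·27 = 1, so t = −37. So 27^(−1) ≡ −37 ≡ 88 (mod 125). Verify: 27 · 88 = 2376 ≡ 1 (mod 125). ✓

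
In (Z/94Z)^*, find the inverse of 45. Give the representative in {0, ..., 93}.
Apply the extended Euclidean algorithm to (94, 45), tracking rows (r, s, t) with s·94 + t·45 = r. Each division r_prev = q·r_cur + r_new produces the new row as (previous row) − q·(current row):
  row A: (94, 1, 0)   [1·94 + 0·45 = 94]
  row B: (45, 0, 1)   [0·94 + 1·45 = 45]
  94 = 2·45 + 4   → row C = row A − 2·row B = (4, 1, −2)   [check: 1·94 − 2·45 = 4]
  45 = 11·4 + 1   → row D = row B − 11·row C = (1, −11, 23)   [check: −11·94 + 23·45 = 1]
  4 = 4·1 + 0   → remainder 0, stop. gcd = 1 (last nonzero row D).
The gcd is 1, so 45 is invertible mod 94. The last nonzero row gives −11·94 + 23·45 = 1, so t = 23. So 45^(−1) ≡ 23 (mod 94). Verify: 45 · 23 = 1035 ≡ 1 (mod 94). ✓

Final answer: 45^(−1) ≡ 23 (mod 94)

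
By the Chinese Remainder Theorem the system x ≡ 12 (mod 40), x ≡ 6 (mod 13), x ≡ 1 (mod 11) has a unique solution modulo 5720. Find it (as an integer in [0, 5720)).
x ≡ 1332 (mod 5720); the representative in [0, 5720) is 1332

The moduli 40, 13, 11 are pairwise coprime, so by the CRT there is a unique solution mod 40·13·11 = 5720.
Solve by successive substitution. Start with x ≡ 12 (mod 40).
  Combine with x ≡ 6 (mod 13): write x = 12 + 40·t and require 12 + 40·t ≡ 6 (mod 13), i.e. 40·t ≡ 6 − 12 ≡ 7 (mod 13). Since 40^(−1) ≡ 1 (mod 13) (40 ≡ 1 (mod 13)), t ≡ 1·7 ≡ 7 (mod 13). So x ≡ 12 + 40·7 = 292 (mod 520).
  Combine with x ≡ 1 (mod 11): write x = 292 + 520·t and require 292 + 520·t ≡ 1 (mod 11), i.e. 520·t ≡ 1 − 292 ≡ 6 (mod 11). Since 520^(−1) ≡ 4 (mod 11) (520 ≡ 3 (mod 11)), t ≡ 4·6 ≡ 2 (mod 11). So x ≡ 292 + 520·2 = 1332 (mod 5720).
Unique solution in [0, 5720): x = 1332.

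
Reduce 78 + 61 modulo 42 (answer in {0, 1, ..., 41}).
13

Reduce the summands first: 78 ≡ 36, 61 ≡ 19 (mod 42), so 78 + 61 ≡ 36 + 19 (mod 42). 36 + 19 = 55; 55 = 1·42 + 13, so (78 + 61) mod 42 = 13.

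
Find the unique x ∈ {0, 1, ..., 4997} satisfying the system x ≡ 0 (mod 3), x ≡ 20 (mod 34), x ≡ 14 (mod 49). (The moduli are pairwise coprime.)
x ≡ 4032 (mod 4998); the representative in [0, 4998) is 4032

The moduli 3, 34, 49 are pairwise coprime, so by the CRT there is a unique solution mod 3·34·49 = 4998.
Solve by successive substitution. Start with x ≡ 0 (mod 3).
  Combine with x ≡ 20 (mod 34): write x = 3·t and require 3·t ≡ 20 (mod 34). Since 3^(−1) ≡ 23 (mod 34), t ≡ 23·20 ≡ 18 (mod 34). So x ≡ 3·18 = 54 (mod 102).
  Combine with x ≡ 14 (mod 49): write x = 54 + 102·t and require 54 + 102·t ≡ 14 (mod 49), i.e. 102·t ≡ 14 − 54 ≡ 9 (mod 49). Since 102^(−1) ≡ 37 (mod 49) (102 ≡ 4 (mod 49)), t ≡ 37·9 ≡ 39 (mod 49). So x ≡ 54 + 102·39 = 4032 (mod 4998).
Unique solution in [0, 4998): x = 4032.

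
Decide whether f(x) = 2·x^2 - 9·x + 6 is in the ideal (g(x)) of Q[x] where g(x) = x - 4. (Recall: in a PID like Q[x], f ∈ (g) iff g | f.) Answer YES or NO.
In Q[x] the ideal (g) consists of all multiples of g, so f ∈ (g) iff g | f, i.e. iff the remainder of f on division by g is 0. Divide f by g (g is monic, so eliminate the leading term of the running remainder at each step):
  leading term 2·x^2: subtract (2·x)·g(x) = 2·x^2 - 8·x, leaving 6 - x
  leading term -x: subtract (-1)·g(x) = 4 - x, leaving 2
The remainder r(x) = 2 ≠ 0 (and deg r < deg g), so g ∤ f, i.e. f ∉ (g).

Final answer: NO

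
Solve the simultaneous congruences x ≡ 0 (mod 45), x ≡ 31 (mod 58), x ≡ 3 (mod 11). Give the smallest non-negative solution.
The moduli 45, 58, 11 are pairwise coprime, so by the CRT there is a unique solution mod 45·58·11 = 28710.
Solve by successive substitution. Start with x ≡ 0 (mod 45).
  Combine with x ≡ 31 (mod 58): write x = 45·t and require 45·t ≡ 31 (mod 58). Since 45^(−1) ≡ 49 (mod 58), t ≡ 49·31 ≡ 11 (mod 58). So x ≡ 45·11 = 495 (mod 2610).
  Combine with x ≡ 3 (mod 11): write x = 495 + 2610·t and require 495 + 2610·t ≡ 3 (mod 11), i.e. 2610·t ≡ 3 − 495 ≡ 3 (mod 11). Since 2610^(−1) ≡ 4 (mod 11) (2610 ≡ 3 (mod 11)), t ≡ 4·3 ≡ 1 (mod 11). So x ≡ 495 + 2610·1 = 3105 (mod 28710).
Unique solution in [0, 28710): x = 3105.

Final answer: x ≡ 3105 (mod 28710); the representative in [0, 28710) is 3105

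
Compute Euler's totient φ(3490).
φ is multiplicative, with φ(p^e) = p^e − p^(e−1). Factorise 3490 = 2 · 5 · 349. Then
  φ(3490) = (2 − 1) · (5 − 1) · (349 − 1) = 1 · 4 · 348 = 1392.

Final answer: φ(3490) = 1392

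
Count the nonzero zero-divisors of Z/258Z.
Z/258Z has 173 nonzero zero-divisors

In Z/258Z each nonzero element is either a unit (gcd with 258 is 1) or a zero-divisor (gcd > 1). The number of units is φ(258): factorise 258 = 2 · 3 · 43, so φ(258) = (2 − 1) · (3 − 1) · (43 − 1) = 1 · 2 · 42 = 84. The nonzero elements number 258 − 1 = 257. Hence the nonzero zero-divisors number 257 − 84 = 173.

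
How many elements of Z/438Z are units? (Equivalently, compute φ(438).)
Z/438Z has φ(438) = 144 units

An element a ∈ Z/438Z is a unit iff gcd(a, 438) = 1, so the number of units is φ(438). φ is multiplicative, with φ(p^e) = p^e − p^(e−1). Factorise 438 = 2 · 3 · 73. Then
  φ(438) = (2 − 1) · (3 − 1) · (73 − 1) = 1 · 2 · 72 = 144.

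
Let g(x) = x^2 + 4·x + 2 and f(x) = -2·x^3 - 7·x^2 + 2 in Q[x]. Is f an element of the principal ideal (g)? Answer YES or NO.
In Q[x] the ideal (g) consists of all multiples of g, so f ∈ (g) iff g | f, i.e. iff the remainder of f on division by g is 0. Divide f by g (g is monic, so eliminate the leading term of the running remainder at each step):
  leading term -2·x^3: subtract (-2·x)·g(x) = -2·x^3 - 8·x^2 - 4·x, leaving x^2 + 4·x + 2
  leading term x^2: subtract (1)·g(x) = x^2 + 4·x + 2, leaving 0
The remainder is 0, so f(x) = g(x) · h(x) with h(x) = 1 - 2·x. Hence g | f, i.e. f ∈ (g).

Final answer: YES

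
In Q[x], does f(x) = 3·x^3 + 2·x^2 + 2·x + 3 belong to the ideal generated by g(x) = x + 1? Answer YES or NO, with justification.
YES

In Q[x] the ideal (g) consists of all multiples of g, so f ∈ (g) iff g | f, i.e. iff the remainder of f on division by g is 0. Divide f by g (g is monic, so eliminate the leading term of the running remainder at each step):
  leading term 3·x^3: subtract (3·x^2)·g(x) = 3·x^3 + 3·x^2, leaving -x^2 + 2·x + 3
  leading term -x^2: subtract (-x)·g(x) = -x^2 - x, leaving 3·x + 3
  leading term 3·x: subtract (3)·g(x) = 3·x + 3, leaving 0
The remainder is 0, so f(x) = g(x) · h(x) with h(x) = 3·x^2 - x + 3. Hence g | f, i.e. f ∈ (g).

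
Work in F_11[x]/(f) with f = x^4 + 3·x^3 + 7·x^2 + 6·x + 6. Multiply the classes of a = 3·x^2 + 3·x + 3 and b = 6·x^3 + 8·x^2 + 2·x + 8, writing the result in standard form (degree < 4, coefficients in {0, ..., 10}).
Multiply as integer polynomials: a · b = 18·x^5 + 42·x^4 + 48·x^3 + 54·x^2 + 30·x + 24. Reducing coefficients mod 11: a · b ≡ 7·x^5 + 9·x^4 + 4·x^3 + 10·x^2 + 8·x + 2. Now divide by f(x) = x^4 + 3·x^3 + 7·x^2 + 6·x + 6 in F_11[x], eliminating the leading term at each step:
  leading term 7·x^5: subtract (7·x)·f(x) = 7·x^5 + 10·x^4 + 5·x^3 + 9·x^2 + 9·x, leaving 10·x^4 + 10·x^3 + x^2 + 10·x + 2 (coefficients mod 11)
  leading term 10·x^4: subtract (10)·f(x) = 10·x^4 + 8·x^3 + 4·x^2 + 5·x + 5, leaving 2·x^3 + 8·x^2 + 5·x + 8 (coefficients mod 11)
The degree is now < 4, so this is the remainder. Hence a · b ≡ 2·x^3 + 8·x^2 + 5·x + 8 in F_11[x]/(f).

Final answer: a · b ≡ 2·x^3 + 8·x^2 + 5·x + 8 (mod f(x))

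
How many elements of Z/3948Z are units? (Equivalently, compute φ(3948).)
Z/3948Z has φ(3948) = 1104 units

An element a ∈ Z/3948Z is a unit iff gcd(a, 3948) = 1, so the number of units is φ(3948). φ is multiplicative, with φ(p^e) = p^e − p^(e−1). Factorise 3948 = 2^2 · 3 · 7 · 47. Then
  φ(3948) = (2^2 − 2^1) · (3 − 1) · (7 − 1) · (47 − 1) = 2 · 2 · 6 · 46 = 1104.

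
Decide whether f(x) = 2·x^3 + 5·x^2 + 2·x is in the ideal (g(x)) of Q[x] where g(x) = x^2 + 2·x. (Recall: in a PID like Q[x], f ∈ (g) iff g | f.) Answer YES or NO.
YES

In Q[x] the ideal (g) consists of all multiples of g, so f ∈ (g) iff g | f, i.e. iff the remainder of f on division by g is 0. Divide f by g (g is monic, so eliminate the leading term of the running remainder at each step):
  leading term 2·x^3: subtract (2·x)·g(x) = 2·x^3 + 4·x^2, leaving x^2 + 2·x
  leading term x^2: subtract (1)·g(x) = x^2 + 2·x, leaving 0
The remainder is 0, so f(x) = g(x) · h(x) with h(x) = 2·x + 1. Hence g | f, i.e. f ∈ (g).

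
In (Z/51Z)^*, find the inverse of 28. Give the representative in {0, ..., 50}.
Apply the extended Euclidean algorithm to (51, 28), tracking rows (r, s, t) with s·51 + t·28 = r. Each division r_prev = q·r_cur + r_new produces the new row as (previous row) − q·(current row):
  row A: (51, 1, 0)   [1·51 + 0·28 = 51]
  row B: (28, 0, 1)   [0·51 + 1·28 = 28]
  51 = 1·28 + 23   → row C = row A − 1·row B = (23, 1, −1)   [check: 1·51 − 1·28 = 23]
  28 = 1·23 + 5   → row D = row B − 1·row C = (5, −1, 2)   [check: −1·51 + 2·28 = 5]
  23 = 4·5 + 3   → row E = row C − 4·row D = (3, 5, −9)   [check: 5·51 − 9·28 = 3]
  5 = 1·3 + 2   → row F = row D − 1·row E = (2, −6, 11)   [check: −6·51 + 11·28 = 2]
  3 = 1·2 + 1   → row G = row E − 1·row F = (1, 11, −20)   [check: 11·51 − 20·28 = 1]
  2 = 2·1 + 0   → remainder 0, stop. gcd = 1 (last nonzero row G).
The gcd is 1, so 28 is invertible mod 51. The last nonzero row gives 11·51 − 20·28 = 1, so t = −20. So 28^(−1) ≡ −20 ≡ 31 (mod 51). Verify: 28 · 31 = 868 ≡ 1 (mod 51). ✓

Final answer: 28^(−1) ≡ 31 (mod 51)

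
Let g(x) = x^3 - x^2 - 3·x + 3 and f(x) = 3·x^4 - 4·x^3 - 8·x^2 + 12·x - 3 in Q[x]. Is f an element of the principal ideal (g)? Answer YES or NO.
In Q[x] the ideal (g) consists of all multiples of g, so f ∈ (g) iff g | f, i.e. iff the remainder of f on division by g is 0. Divide f by g (g is monic, so eliminate the leading term of the running remainder at each step):
  leading term 3·x^4: subtract (3·x)·g(x) = 3·x^4 - 3·x^3 - 9·x^2 + 9·x, leaving -x^3 + x^2 + 3·x - 3
  leading term -x^3: subtract (-1)·g(x) = -x^3 + x^2 + 3·x - 3, leaving 0
The remainder is 0, so f(x) = g(x) · h(x) with h(x) = 3·x - 1. Hence g | f, i.e. f ∈ (g).

Final answer: YES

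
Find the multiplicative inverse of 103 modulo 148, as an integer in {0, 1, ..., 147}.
Apply the extended Euclidean algorithm to (148, 103), tracking rows (r, s, t) with s·148 + t·103 = r. Each division r_prev = q·r_cur + r_new produces the new row as (previous row) − q·(current row):
  row A: (148, 1, 0)   [1·148 + 0·103 = 148]
  row B: (103, 0, 1)   [0·148 + 1·103 = 103]
  148 = 1·103 + 45   → row C = row A − 1·row B = (45, 1, −1)   [check: 1·148 − 1·103 = 45]
  103 = 2·45 + 13   → row D = row B − 2·row C = (13, −2, 3)   [check: −2·148 + 3·103 = 13]
  45 = 3·13 + 6   → row E = row C − 3·row D = (6, 7, −10)   [check: 7·148 − 10·103 = 6]
  13 = 2·6 + 1   → row F = row D − 2·row E = (1, −16, 23)   [check: −16·148 + 23·103 = 1]
  6 = 6·1 + 0   → remainder 0, stop. gcd = 1 (last nonzero row F).
The gcd is 1, so 103 is invertible mod 148. The last nonzero row gives −16·148 + 23·103 = 1, so t = 23. So 103^(−1) ≡ 23 (mod 148). Verify: 103 · 23 = 2369 ≡ 1 (mod 148). ✓

Final answer: 103^(−1) ≡ 23 (mod 148)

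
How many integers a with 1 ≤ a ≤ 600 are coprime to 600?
160

The number of a ∈ {1, ..., 600} with gcd(a, 600) = 1 is by definition Euler's totient φ(600). φ is multiplicative, with φ(p^e) = p^e − p^(e−1). Factorise 600 = 2^3 · 3 · 5^2. Then
  φ(600) = (2^3 − 2^2) · (3 − 1) · (5^2 − 5^1) = 4 · 2 · 20 = 160.
So there are 160 such integers.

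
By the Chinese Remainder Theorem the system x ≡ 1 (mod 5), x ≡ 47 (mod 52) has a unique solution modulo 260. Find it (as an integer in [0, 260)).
The moduli 5, 52 are pairwise coprime, so by the CRT there is a unique solution mod 5·52 = 260.
Solve by successive substitution. Start with x ≡ 1 (mod 5).
  Combine with x ≡ 47 (mod 52): write x = 1 + 5·t and require 1 + 5·t ≡ 47 (mod 52), i.e. 5·t ≡ 47 − 1 ≡ 46 (mod 52). Since 5^(−1) ≡ 21 (mod 52), t ≡ 21·46 ≡ 30 (mod 52). So x ≡ 1 + 5·30 = 151 (mod 260).
Unique solution in [0, 260): x = 151.

Final answer: x ≡ 151 (mod 260); the representative in [0, 260) is 151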